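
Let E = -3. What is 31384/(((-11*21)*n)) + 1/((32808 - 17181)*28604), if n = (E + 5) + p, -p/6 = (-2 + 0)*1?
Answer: -2338080318773/240930147612 ≈ -9.7044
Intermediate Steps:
p = 12 (p = -6*(-2 + 0) = -(-12) = -6*(-2) = 12)
n = 14 (n = (-3 + 5) + 12 = 2 + 12 = 14)
31384/(((-11*21)*n)) + 1/((32808 - 17181)*28604) = 31384/((-11*21*14)) + 1/((32808 - 17181)*28604) = 31384/((-231*14)) + (1/28604)/15627 = 31384/(-3234) + (1/15627)*(1/28604) = 31384*(-1/3234) + 1/446994708 = -15692/1617 + 1/446994708 = -2338080318773/240930147612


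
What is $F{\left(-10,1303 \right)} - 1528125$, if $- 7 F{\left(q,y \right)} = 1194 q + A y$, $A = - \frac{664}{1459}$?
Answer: $- \frac{2226922139}{1459} \approx -1.5263 \cdot 10^{6}$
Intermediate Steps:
$A = - \frac{664}{1459}$ ($A = \left(-664\right) \frac{1}{1459} = - \frac{664}{1459} \approx -0.45511$)
$F{\left(q,y \right)} = - \frac{1194 q}{7} + \frac{664 y}{10213}$ ($F{\left(q,y \right)} = - \frac{1194 q - \frac{664 y}{1459}}{7} = - \frac{1194 q}{7} + \frac{664 y}{10213}$)
$F{\left(-10,1303 \right)} - 1528125 = \left(\left(- \frac{1194}{7}\right) \left(-10\right) + \frac{664}{10213} \cdot 1303\right) - 1528125 = \left(\frac{11940}{7} + \frac{865192}{10213}\right) - 1528125 = \frac{2612236}{1459} - 1528125 = - \frac{2226922139}{1459}$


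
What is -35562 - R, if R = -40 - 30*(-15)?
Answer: -35972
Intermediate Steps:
R = 410 (R = -40 + 450 = 410)
-35562 - R = -35562 - 1*410 = -35562 - 410 = -35972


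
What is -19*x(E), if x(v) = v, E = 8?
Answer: -152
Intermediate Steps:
-19*x(E) = -19*8 = -152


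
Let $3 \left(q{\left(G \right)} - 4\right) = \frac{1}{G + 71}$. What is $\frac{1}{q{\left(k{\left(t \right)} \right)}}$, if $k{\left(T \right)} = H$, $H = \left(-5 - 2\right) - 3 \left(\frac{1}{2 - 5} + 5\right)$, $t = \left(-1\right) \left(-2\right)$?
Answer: $\frac{150}{601} \approx 0.24958$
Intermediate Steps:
$t = 2$
$H = -21$ ($H = \left(-5 - 2\right) - 3 \left(\frac{1}{-3} + 5\right) = -7 - 3 \left(- \frac{1}{3} + 5\right) = -7 - 14 = -21$)
$k{\left(T \right)} = -21$
$q{\left(G \right)} = 4 + \frac{1}{3 \left(71 + G\right)}$ ($q{\left(G \right)} = 4 + \frac{1}{3 \left(G + 71\right)} = 4 + \frac{1}{3 \left(71 + G\right)}$)
$\frac{1}{q{\left(k{\left(t \right)} \right)}} = \frac{1}{\frac{1}{3} \frac{1}{71 - 21} \left(853 + 12 \left(-21\right)\right)} = \frac{1}{\frac{1}{3} \cdot \frac{1}{50} \left(853 - 252\right)} = \frac{1}{\frac{1}{3} \cdot \frac{1}{50} \cdot 601} = \frac{1}{\frac{601}{150}} = \frac{150}{601}$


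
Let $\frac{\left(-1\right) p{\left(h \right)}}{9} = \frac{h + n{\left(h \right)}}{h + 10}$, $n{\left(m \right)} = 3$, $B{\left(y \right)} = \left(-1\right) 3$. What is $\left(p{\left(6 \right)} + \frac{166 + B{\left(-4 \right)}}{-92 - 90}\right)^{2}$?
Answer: $\frac{75255625}{2119936} \approx 35.499$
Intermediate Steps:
$B{\left(y \right)} = -3$
$p{\left(h \right)} = - \frac{9 \left(3 + h\right)}{10 + h}$ ($p{\left(h \right)} = - 9 \frac{h + 3}{h + 10} = - 9 \frac{3 + h}{10 + h} = - \frac{9 \left(3 + h\right)}{10 + h}$)
$\left(p{\left(6 \right)} + \frac{166 + B{\left(-4 \right)}}{-92 - 90}\right)^{2} = \left(\frac{9 \left(-3 - 6\right)}{10 + 6} + \frac{166 - 3}{-92 - 90}\right)^{2} = \left(\frac{9 \left(-3 - 6\right)}{16} + \frac{163}{-182}\right)^{2} = \left(9 \cdot \frac{1}{16} \left(-9\right) + 163 \left(- \frac{1}{182}\right)\right)^{2} = \left(- \frac{81}{16} - \frac{163}{182}\right)^{2} = \left(- \frac{8675}{1456}\right)^{2} = \frac{75255625}{2119936}$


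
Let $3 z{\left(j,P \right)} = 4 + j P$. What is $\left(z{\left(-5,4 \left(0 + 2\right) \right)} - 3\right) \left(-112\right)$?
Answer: $1680$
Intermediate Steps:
$z{\left(j,P \right)} = \frac{4}{3} + \frac{P j}{3}$ ($z{\left(j,P \right)} = \frac{4 + j P}{3} = \frac{4 + P j}{3} = \frac{4}{3} + \frac{P j}{3}$)
$\left(z{\left(-5,4 \left(0 + 2\right) \right)} - 3\right) \left(-112\right) = \left(\left(\frac{4}{3} + \frac{1}{3} \cdot 4 \left(0 + 2\right) \left(-5\right)\right) - 3\right) \left(-112\right) = \left(\left(\frac{4}{3} + \frac{1}{3} \cdot 4 \cdot 2 \left(-5\right)\right) - 3\right) \left(-112\right) = \left(\left(\frac{4}{3} + \frac{1}{3} \cdot 8 \left(-5\right)\right) - 3\right) \left(-112\right) = \left(\left(\frac{4}{3} - \frac{40}{3}\right) - 3\right) \left(-112\right) = \left(-12 - 3\right) \left(-112\right) = \left(-15\right) \left(-112\right) = 1680$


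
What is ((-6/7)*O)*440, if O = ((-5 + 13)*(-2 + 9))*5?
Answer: -105600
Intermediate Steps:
O = 280 (O = (8*7)*5 = 56*5 = 280)
((-6/7)*O)*440 = (-6/7*280)*440 = (-6*⅐*280)*440 = -6/7*280*440 = -240*440 = -105600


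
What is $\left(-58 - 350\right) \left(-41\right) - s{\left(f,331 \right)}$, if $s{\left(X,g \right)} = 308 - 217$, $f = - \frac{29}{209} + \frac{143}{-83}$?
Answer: $16637$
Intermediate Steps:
$f = - \frac{32294}{17347}$ ($f = \left(-29\right) \frac{1}{209} + 143 \left(- \frac{1}{83}\right) = - \frac{29}{209} - \frac{143}{83} = - \frac{32294}{17347} \approx -1.8616$)
$s{\left(X,g \right)} = 91$ ($s{\left(X,g \right)} = 308 - 217 = 91$)
$\left(-58 - 350\right) \left(-41\right) - s{\left(f,331 \right)} = \left(-58 - 350\right) \left(-41\right) - 91 = \left(-408\right) \left(-41\right) - 91 = 16728 - 91 = 16637$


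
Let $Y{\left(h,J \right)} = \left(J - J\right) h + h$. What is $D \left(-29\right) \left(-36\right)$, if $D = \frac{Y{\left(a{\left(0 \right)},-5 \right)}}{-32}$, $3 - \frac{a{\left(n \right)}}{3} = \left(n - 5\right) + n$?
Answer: $-783$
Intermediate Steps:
$a{\left(n \right)} = 24 - 6 n$ ($a{\left(n \right)} = 9 - 3 \left(\left(n - 5\right) + n\right) = 9 - 3 \left(\left(-5 + n\right) + n\right) = 9 - 3 \left(-5 + 2 n\right) = 9 - \left(-15 + 6 n\right) = 24 - 6 n$)
$Y{\left(h,J \right)} = h$ ($Y{\left(h,J \right)} = 0 h + h = 0 + h = h$)
$D = - \frac{3}{4}$ ($D = \frac{24 - 0}{-32} = \left(24 + 0\right) \left(- \frac{1}{32}\right) = 24 \left(- \frac{1}{32}\right) = - \frac{3}{4} \approx -0.75$)
$D \left(-29\right) \left(-36\right) = \left(- \frac{3}{4}\right) \left(-29\right) \left(-36\right) = \frac{87}{4} \left(-36\right) = -783$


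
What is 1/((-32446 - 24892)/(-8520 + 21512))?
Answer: -6496/28669 ≈ -0.22659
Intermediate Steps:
1/((-32446 - 24892)/(-8520 + 21512)) = 1/(-57338/12992) = 1/(-57338*1/12992) = 1/(-28669/6496) = -6496/28669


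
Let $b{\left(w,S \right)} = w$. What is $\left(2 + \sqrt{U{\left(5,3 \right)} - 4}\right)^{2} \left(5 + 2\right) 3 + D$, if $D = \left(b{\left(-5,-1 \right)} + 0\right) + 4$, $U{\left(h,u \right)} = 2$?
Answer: $41 + 84 i \sqrt{2} \approx 41.0 + 118.79 i$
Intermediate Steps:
$D = -1$ ($D = \left(-5 + 0\right) + 4 = -5 + 4 = -1$)
$\left(2 + \sqrt{U{\left(5,3 \right)} - 4}\right)^{2} \left(5 + 2\right) 3 + D = \left(2 + \sqrt{2 - 4}\right)^{2} \left(5 + 2\right) 3 - 1 = \left(2 + \sqrt{-2}\right)^{2} \cdot 7 \cdot 3 - 1 = \left(2 + i \sqrt{2}\right)^{2} \cdot 21 - 1 = 21 \left(2 + i \sqrt{2}\right)^{2} - 1 = -1 + 21 \left(2 + i \sqrt{2}\right)^{2}$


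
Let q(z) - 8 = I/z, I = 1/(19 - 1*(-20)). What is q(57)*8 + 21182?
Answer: 47229866/2223 ≈ 21246.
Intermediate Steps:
I = 1/39 (I = 1/(19 + 20) = 1/39 ≈ 0.025641)
q(z) = 8 + 1/(39*z)
q(57)*8 + 21182 = (8 + (1/39)/57)*8 + 21182 = (8 + (1/39)*(1/57))*8 + 21182 = (8 + 1/2223)*8 + 21182 = (17785/2223)*8 + 21182 = 142280/2223 + 21182 = 47229866/2223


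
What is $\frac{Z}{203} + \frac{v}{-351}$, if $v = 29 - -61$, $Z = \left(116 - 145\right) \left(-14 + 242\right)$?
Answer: $- \frac{8962}{273} \approx -32.828$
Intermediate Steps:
$Z = -6612$ ($Z = \left(-29\right) 228 = -6612$)
$v = 90$ ($v = 29 + 61 = 90$)
$\frac{Z}{203} + \frac{v}{-351} = - \frac{6612}{203} + \frac{90}{-351} = \left(-6612\right) \frac{1}{203} + 90 \left(- \frac{1}{351}\right) = - \frac{228}{7} - \frac{10}{39} = - \frac{8962}{273}$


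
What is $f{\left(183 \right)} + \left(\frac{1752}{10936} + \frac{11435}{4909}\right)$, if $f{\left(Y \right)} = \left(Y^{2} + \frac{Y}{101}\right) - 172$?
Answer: $\frac{22584208593916}{677770903} \approx 33321.0$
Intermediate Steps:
$f{\left(Y \right)} = -172 + Y^{2} + \frac{Y}{101}$ ($f{\left(Y \right)} = \left(Y^{2} + \frac{Y}{101}\right) - 172 = -172 + Y^{2} + \frac{Y}{101}$)
$f{\left(183 \right)} + \left(\frac{1752}{10936} + \frac{11435}{4909}\right) = \left(-172 + 183^{2} + \frac{1}{101} \cdot 183\right) + \left(\frac{1752}{10936} + \frac{11435}{4909}\right) = \left(-172 + 33489 + \frac{183}{101}\right) + \left(1752 \cdot \frac{1}{10936} + 11435 \cdot \frac{1}{4909}\right) = \frac{3365200}{101} + \left(\frac{219}{1367} + \frac{11435}{4909}\right) = \frac{3365200}{101} + \frac{16706716}{6710603} = \frac{22584208593916}{677770903}$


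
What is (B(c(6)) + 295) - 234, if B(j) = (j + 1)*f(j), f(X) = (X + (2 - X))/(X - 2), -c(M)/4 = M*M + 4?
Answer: 1700/27 ≈ 62.963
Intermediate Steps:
c(M) = -16 - 4*M**2 (c(M) = -4*(M*M + 4) = -4*(M**2 + 4) = -4*(4 + M**2) = -16 - 4*M**2)
f(X) = 2/(-2 + X)
B(j) = 2*(1 + j)/(-2 + j) (B(j) = (j + 1)*(2/(-2 + j)) = (1 + j)*(2/(-2 + j)) = 2*(1 + j)/(-2 + j))
(B(c(6)) + 295) - 234 = (2*(1 + (-16 - 4*6**2))/(-2 + (-16 - 4*6**2)) + 295) - 234 = (2*(1 + (-16 - 4*36))/(-2 + (-16 - 4*36)) + 295) - 234 = (2*(1 + (-16 - 144))/(-2 + (-16 - 144)) + 295) - 234 = (2*(1 - 160)/(-2 - 160) + 295) - 234 = (2*(-159)/(-162) + 295) - 234 = (2*(-1/162)*(-159) + 295) - 234 = (53/27 + 295) - 234 = 8018/27 - 234 = 1700/27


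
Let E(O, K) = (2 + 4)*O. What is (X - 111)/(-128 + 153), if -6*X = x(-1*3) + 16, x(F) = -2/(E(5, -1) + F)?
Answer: -9206/2025 ≈ -4.5462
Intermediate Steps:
E(O, K) = 6*O
x(F) = -2/(30 + F) (x(F) = -2/(6*5 + F) = -2/(30 + F))
X = -215/81 (X = -(-2/(30 - 1*3) + 16)/6 = -(-2/(30 - 3) + 16)/6 = -(-2/27 + 16)/6 = -1/6*430/27 = -215/81 ≈ -2.6543)
(X - 111)/(-128 + 153) = (-215/81 - 111)/(-128 + 153) = -9206/81/25 = -9206/81*1/25 = -9206/2025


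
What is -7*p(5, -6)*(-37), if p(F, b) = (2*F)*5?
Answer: 12950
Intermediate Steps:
p(F, b) = 10*F
-7*p(5, -6)*(-37) = -70*5*(-37) = -7*50*(-37) = -350*(-37) = 12950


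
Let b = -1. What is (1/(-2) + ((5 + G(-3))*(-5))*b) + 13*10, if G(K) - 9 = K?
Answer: 369/2 ≈ 184.50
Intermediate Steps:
G(K) = 9 + K
(1/(-2) + ((5 + G(-3))*(-5))*b) + 13*10 = (1/(-2) + ((5 + (9 - 3))*(-5))*(-1)) + 13*10 = (-½ + ((5 + 6)*(-5))*(-1)) + 130 = (-½ + (11*(-5))*(-1)) + 130 = (-½ - 55*(-1)) + 130 = (-½ + 55) + 130 = 109/2 + 130 = 369/2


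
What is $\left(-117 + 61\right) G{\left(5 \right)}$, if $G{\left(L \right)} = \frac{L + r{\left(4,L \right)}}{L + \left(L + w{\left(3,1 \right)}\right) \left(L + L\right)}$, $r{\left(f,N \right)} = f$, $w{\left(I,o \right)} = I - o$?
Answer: $- \frac{168}{25} \approx -6.72$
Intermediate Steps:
$G{\left(L \right)} = \frac{4 + L}{L + 2 L \left(2 + L\right)}$ ($G{\left(L \right)} = \frac{L + 4}{L + \left(L + \left(3 - 1\right)\right) \left(L + L\right)} = \frac{4 + L}{L + \left(L + \left(3 - 1\right)\right) 2 L} = \frac{4 + L}{L + \left(L + 2\right) 2 L} = \frac{4 + L}{L + \left(2 + L\right) 2 L} = \frac{4 + L}{L + 2 L \left(2 + L\right)}$)
$\left(-117 + 61\right) G{\left(5 \right)} = \left(-117 + 61\right) \frac{4 + 5}{5 \left(5 + 2 \cdot 5\right)} = - 56 \cdot \frac{1}{5} \frac{1}{5 + 10} \cdot 9 = - 56 \cdot \frac{1}{5} \cdot \frac{1}{15} \cdot 9 = \left(-56\right) \frac{3}{25} = - \frac{168}{25}$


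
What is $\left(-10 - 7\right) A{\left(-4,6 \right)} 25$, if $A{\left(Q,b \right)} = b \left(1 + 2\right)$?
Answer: $-7650$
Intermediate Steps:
$A{\left(Q,b \right)} = 3 b$ ($A{\left(Q,b \right)} = b 3 = 3 b$)
$\left(-10 - 7\right) A{\left(-4,6 \right)} 25 = \left(-10 - 7\right) 3 \cdot 6 \cdot 25 = \left(-17\right) 18 \cdot 25 = \left(-306\right) 25 = -7650$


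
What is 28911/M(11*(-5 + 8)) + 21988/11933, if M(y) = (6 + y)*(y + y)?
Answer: 133864025/10238514 ≈ 13.075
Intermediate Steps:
M(y) = 2*y*(6 + y) (M(y) = (6 + y)*(2*y) = 2*y*(6 + y))
28911/M(11*(-5 + 8)) + 21988/11933 = 28911/((2*(11*(-5 + 8))*(6 + 11*(-5 + 8)))) + 21988/11933 = 28911/((2*(11*3)*(6 + 11*3))) + 21988*(1/11933) = 28911/((2*33*(6 + 33))) + 21988/11933 = 28911/((2*33*39)) + 21988/11933 = 28911/2574 + 21988/11933 = 28911*(1/2574) + 21988/11933 = 9637/858 + 21988/11933 = 133864025/10238514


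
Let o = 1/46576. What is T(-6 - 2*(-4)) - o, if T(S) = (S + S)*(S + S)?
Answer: 745215/46576 ≈ 16.000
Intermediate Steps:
T(S) = 4*S**2 (T(S) = (2*S)*(2*S) = 4*S**2)
o = 1/46576 ≈ 2.1470e-5
T(-6 - 2*(-4)) - o = 4*(-6 - 2*(-4))**2 - 1*1/46576 = 4*(-6 + 8)**2 - 1/46576 = 4*2**2 - 1/46576 = 4*4 - 1/46576 = 16 - 1/46576 = 745215/46576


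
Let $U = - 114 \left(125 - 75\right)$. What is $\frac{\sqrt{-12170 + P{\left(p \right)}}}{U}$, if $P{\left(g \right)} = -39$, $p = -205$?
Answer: $- \frac{i \sqrt{12209}}{5700} \approx - 0.019385 i$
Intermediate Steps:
$U = -5700$ ($U = \left(-114\right) 50 = -5700$)
$\frac{\sqrt{-12170 + P{\left(p \right)}}}{U} = \frac{\sqrt{-12170 - 39}}{-5700} = \sqrt{-12209} \left(- \frac{1}{5700}\right) = i \sqrt{12209} \left(- \frac{1}{5700}\right) = - \frac{i \sqrt{12209}}{5700}$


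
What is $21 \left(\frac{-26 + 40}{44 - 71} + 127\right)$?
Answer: $\frac{23905}{9} \approx 2656.1$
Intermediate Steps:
$21 \left(\frac{-26 + 40}{44 - 71} + 127\right) = 21 \left(\frac{14}{-27} + 127\right) = 21 \left(14 \left(- \frac{1}{27}\right) + 127\right) = 21 \left(- \frac{14}{27} + 127\right) = 21 \cdot \frac{3415}{27} = \frac{23905}{9}$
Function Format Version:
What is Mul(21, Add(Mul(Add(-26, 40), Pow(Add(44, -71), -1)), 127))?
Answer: Rational(23905, 9) ≈ 2656.1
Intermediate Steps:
Mul(21, Add(Mul(Add(-26, 40), Pow(Add(44, -71), -1)), 127)) = Mul(21, Add(Mul(14, Pow(-27, -1)), 127)) = Mul(21, Add(Mul(14, Rational(-1, 27)), 127)) = Mul(21, Add(Rational(-14, 27), 127)) = Mul(21, Rational(3415, 27)) = Rational(23905, 9)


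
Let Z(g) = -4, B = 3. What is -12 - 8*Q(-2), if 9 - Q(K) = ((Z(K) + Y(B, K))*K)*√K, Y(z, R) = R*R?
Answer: -84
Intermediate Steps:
Y(z, R) = R²
Q(K) = 9 - K^(3/2)*(-4 + K²) (Q(K) = 9 - (-4 + K²)*K*√K = 9 - K*(-4 + K²)*√K = 9 - K^(3/2)*(-4 + K²))
-12 - 8*Q(-2) = -12 - 8*(9 - (-2)^(7/2) + 4*(-2)^(3/2)) = -12 - 8*(9 - (-8)*I*√2 + 4*(-2*I*√2)) = -12 - 8*(9 + 8*I*√2 - 8*I*√2) = -12 - 8*9 = -12 - 72 = -84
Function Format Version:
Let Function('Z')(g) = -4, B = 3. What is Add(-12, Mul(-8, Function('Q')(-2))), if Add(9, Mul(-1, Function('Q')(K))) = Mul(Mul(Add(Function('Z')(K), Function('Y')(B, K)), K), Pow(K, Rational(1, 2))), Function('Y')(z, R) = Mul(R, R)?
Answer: -84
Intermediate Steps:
Function('Y')(z, R) = Pow(R, 2)
Function('Q')(K) = Add(9, Mul(-1, Pow(K, Rational(3, 2)), Add(-4, Pow(K, 2)))) (Function('Q')(K) = Add(9, Mul(-1, Mul(Mul(Add(-4, Pow(K, 2)), K), Pow(K, Rational(1, 2))))) = Add(9, Mul(-1, Mul(Mul(K, Add(-4, Pow(K, 2))), Pow(K, Rational(1, 2))))) = Add(9, Mul(-1, Mul(Pow(K, Rational(3, 2)), Add(-4, Pow(K, 2))))) = Add(9, Mul(-1, Pow(K, Rational(3, 2)), Add(-4, Pow(K, 2)))))
Add(-12, Mul(-8, Function('Q')(-2))) = Add(-12, Mul(-8, Add(9, Mul(-1, Pow(-2, Rational(7, 2))), Mul(4, Pow(-2, Rational(3, 2)))))) = Add(-12, Mul(-8, Add(9, Mul(-1, Mul(-8, I, Pow(2, Rational(1, 2)))), Mul(4, Mul(-2, I, Pow(2, Rational(1, 2))))))) = Add(-12, Mul(-8, Add(9, Mul(8, I, Pow(2, Rational(1, 2))), Mul(-8, I, Pow(2, Rational(1, 2)))))) = Add(-12, Mul(-8, 9)) = Add(-12, -72) = -84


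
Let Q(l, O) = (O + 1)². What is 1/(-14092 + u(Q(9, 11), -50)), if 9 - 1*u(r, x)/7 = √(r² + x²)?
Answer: -14029/195674277 + 14*√5809/195674277 ≈ -6.6243e-5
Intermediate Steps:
Q(l, O) = (1 + O)²
u(r, x) = 63 - 7*√(r² + x²)
1/(-14092 + u(Q(9, 11), -50)) = 1/(-14092 + (63 - 7*√(((1 + 11)²)² + (-50)²))) = 1/(-14092 + (63 - 7*√((12²)² + 2500))) = 1/(-14092 + (63 - 7*√(144² + 2500))) = 1/(-14092 + (63 - 7*√(20736 + 2500))) = 1/(-14092 + (63 - 14*√5809)) = 1/(-14029 - 14*√5809)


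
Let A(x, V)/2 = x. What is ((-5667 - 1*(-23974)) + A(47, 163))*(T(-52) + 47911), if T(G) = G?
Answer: 880653459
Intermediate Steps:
A(x, V) = 2*x
((-5667 - 1*(-23974)) + A(47, 163))*(T(-52) + 47911) = ((-5667 - 1*(-23974)) + 2*47)*(-52 + 47911) = ((-5667 + 23974) + 94)*47859 = (18307 + 94)*47859 = 18401*47859 = 880653459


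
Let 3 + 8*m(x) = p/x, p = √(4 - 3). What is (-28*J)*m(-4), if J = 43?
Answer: 3913/8 ≈ 489.13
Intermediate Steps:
p = 1 (p = √1 = 1)
m(x) = -3/8 + 1/(8*x) (m(x) = -3/8 + (1/x)/8 = -3/8 + 1/(8*x))
(-28*J)*m(-4) = (-28*43)*((⅛)*(1 - 3*(-4))/(-4)) = -301*(-1)*(1 + 12)/(2*4) = -301*(-1)*13/(2*4) = -1204*(-13/32) = 3913/8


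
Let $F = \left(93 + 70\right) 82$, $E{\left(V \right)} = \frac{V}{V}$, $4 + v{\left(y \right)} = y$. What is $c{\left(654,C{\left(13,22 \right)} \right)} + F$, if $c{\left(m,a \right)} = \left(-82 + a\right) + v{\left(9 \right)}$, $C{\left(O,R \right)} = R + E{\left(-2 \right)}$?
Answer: $13312$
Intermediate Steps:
$v{\left(y \right)} = -4 + y$
$E{\left(V \right)} = 1$
$C{\left(O,R \right)} = 1 + R$ ($C{\left(O,R \right)} = R + 1 = 1 + R$)
$c{\left(m,a \right)} = -77 + a$ ($c{\left(m,a \right)} = \left(-82 + a\right) + \left(-4 + 9\right) = \left(-82 + a\right) + 5 = -77 + a$)
$F = 13366$ ($F = 163 \cdot 82 = 13366$)
$c{\left(654,C{\left(13,22 \right)} \right)} + F = \left(-77 + \left(1 + 22\right)\right) + 13366 = \left(-77 + 23\right) + 13366 = -54 + 13366 = 13312$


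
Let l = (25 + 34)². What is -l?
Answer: -3481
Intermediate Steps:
l = 3481 (l = 59² = 3481)
-l = -1*3481 = -3481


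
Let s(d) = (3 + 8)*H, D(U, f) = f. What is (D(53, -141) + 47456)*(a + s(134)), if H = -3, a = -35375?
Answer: -1675329520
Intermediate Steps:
s(d) = -33 (s(d) = (3 + 8)*(-3) = 11*(-3) = -33)
(D(53, -141) + 47456)*(a + s(134)) = (-141 + 47456)*(-35375 - 33) = 47315*(-35408) = -1675329520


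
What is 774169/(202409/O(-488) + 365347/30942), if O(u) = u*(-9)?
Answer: 5844858276312/437085739 ≈ 13372.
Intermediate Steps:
O(u) = -9*u
774169/(202409/O(-488) + 365347/30942) = 774169/(202409/((-9*(-488))) + 365347/30942) = 774169/(202409/4392 + 365347*(1/30942)) = 774169/(202409*(1/4392) + 365347/30942) = 774169/(202409/4392 + 365347/30942) = 774169/(437085739/7549848) = 774169*(7549848/437085739) = 5844858276312/437085739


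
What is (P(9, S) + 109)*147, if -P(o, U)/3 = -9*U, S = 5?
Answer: 35868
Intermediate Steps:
P(o, U) = 27*U (P(o, U) = -(-27)*U = 27*U)
(P(9, S) + 109)*147 = (27*5 + 109)*147 = (135 + 109)*147 = 244*147 = 35868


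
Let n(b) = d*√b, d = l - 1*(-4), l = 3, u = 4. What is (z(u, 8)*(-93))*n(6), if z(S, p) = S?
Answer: -2604*√6 ≈ -6378.5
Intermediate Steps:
d = 7 (d = 3 - 1*(-4) = 3 + 4 = 7)
n(b) = 7*√b
(z(u, 8)*(-93))*n(6) = (4*(-93))*(7*√6) = -2604*√6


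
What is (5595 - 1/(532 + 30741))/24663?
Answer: 174972434/771285999 ≈ 0.22686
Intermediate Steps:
(5595 - 1/(532 + 30741))/24663 = (5595 - 1/31273)*(1/24663) = (174972434/31273)*(1/24663) = 174972434/771285999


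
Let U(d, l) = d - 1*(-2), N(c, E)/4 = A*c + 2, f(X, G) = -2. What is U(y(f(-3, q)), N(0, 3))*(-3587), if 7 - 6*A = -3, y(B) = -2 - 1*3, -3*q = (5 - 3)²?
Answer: 10761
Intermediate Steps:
q = -4/3 (q = -(5 - 3)²/3 = -⅓*2² = -⅓*4 = -4/3 ≈ -1.3333)
y(B) = -5 (y(B) = -2 - 3 = -5)
A = 5/3 (A = 7/6 - ⅙*(-3) = 7/6 + ½ = 5/3 ≈ 1.6667)
N(c, E) = 8 + 20*c/3 (N(c, E) = 4*(5*c/3 + 2) = 4*(2 + 5*c/3) = 8 + 20*c/3)
U(d, l) = 2 + d (U(d, l) = d + 2 = 2 + d)
U(y(f(-3, q)), N(0, 3))*(-3587) = (2 - 5)*(-3587) = -3*(-3587) = 10761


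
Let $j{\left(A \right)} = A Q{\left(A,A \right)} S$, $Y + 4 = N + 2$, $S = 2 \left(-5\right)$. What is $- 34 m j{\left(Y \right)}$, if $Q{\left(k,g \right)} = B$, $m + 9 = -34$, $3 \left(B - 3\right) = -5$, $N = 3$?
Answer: $- \frac{58480}{3} \approx -19493.0$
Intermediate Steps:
$B = \frac{4}{3}$ ($B = 3 + \frac{1}{3} \left(-5\right) = 3 - \frac{5}{3} = \frac{4}{3} \approx 1.3333$)
$m = -43$ ($m = -9 - 34 = -43$)
$S = -10$
$Q{\left(k,g \right)} = \frac{4}{3}$
$Y = 1$ ($Y = -4 + \left(3 + 2\right) = -4 + 5 = 1$)
$j{\left(A \right)} = - \frac{40 A}{3}$ ($j{\left(A \right)} = A \frac{4}{3} \left(-10\right) = \frac{4 A}{3} \left(-10\right) = - \frac{40 A}{3}$)
$- 34 m j{\left(Y \right)} = \left(-34\right) \left(-43\right) \left(\left(- \frac{40}{3}\right) 1\right) = 1462 \left(- \frac{40}{3}\right) = - \frac{58480}{3}$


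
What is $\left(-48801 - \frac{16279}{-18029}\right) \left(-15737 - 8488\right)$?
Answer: $\frac{21313565613750}{18029} \approx 1.1822 \cdot 10^{9}$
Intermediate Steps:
$\left(-48801 - \frac{16279}{-18029}\right) \left(-15737 - 8488\right) = \left(-48801 - - \frac{16279}{18029}\right) \left(-24225\right) = \left(-48801 + \frac{16279}{18029}\right) \left(-24225\right) = \left(- \frac{879816950}{18029}\right) \left(-24225\right) = \frac{21313565613750}{18029}$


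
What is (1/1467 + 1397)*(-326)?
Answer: -4098800/9 ≈ -4.5542e+5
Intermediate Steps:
(1/1467 + 1397)*(-326) = (2049400/1467)*(-326) = -4098800/9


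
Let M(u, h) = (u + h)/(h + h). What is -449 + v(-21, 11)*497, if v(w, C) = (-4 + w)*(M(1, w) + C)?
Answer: -429122/3 ≈ -1.4304e+5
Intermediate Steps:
M(u, h) = (h + u)/(2*h) (M(u, h) = (h + u)/((2*h)) = (h + u)*(1/(2*h)) = (h + u)/(2*h))
v(w, C) = (-4 + w)*(C + (1 + w)/(2*w)) (v(w, C) = (-4 + w)*((w + 1)/(2*w) + C) = (-4 + w)*((1 + w)/(2*w) + C) = (-4 + w)*(C + (1 + w)/(2*w)))
-449 + v(-21, 11)*497 = -449 + (-3/2 + (1/2)*(-21) - 4*11 - 2/(-21) + 11*(-21))*497 = -449 + (-3/2 - 21/2 - 44 - 2*(-1/21) - 231)*497 = -449 + (-3/2 - 21/2 - 44 + 2/21 - 231)*497 = -449 - 6025/21*497 = -449 - 427775/3 = -429122/3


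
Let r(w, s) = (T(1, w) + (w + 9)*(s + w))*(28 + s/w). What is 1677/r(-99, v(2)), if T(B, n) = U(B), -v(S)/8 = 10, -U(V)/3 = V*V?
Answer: 4257/1177876 ≈ 0.0036141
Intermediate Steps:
U(V) = -3*V² (U(V) = -3*V*V = -3*V²)
v(S) = -80 (v(S) = -8*10 = -80)
T(B, n) = -3*B²
r(w, s) = (-3 + (9 + w)*(s + w))*(28 + s/w) (r(w, s) = (-3*1² + (w + 9)*(s + w))*(28 + s/w) = (-3*1 + (9 + w)*(s + w))*(28 + s/w) = (-3 + (9 + w)*(s + w))*(28 + s/w))
1677/r(-99, v(2)) = 1677/(((-3*(-80) + 9*(-80)² - 99*(-84 + (-80)² + 28*(-99)² + 252*(-99) + 261*(-80) + 29*(-80)*(-99)))/(-99))) = 1677/((-(240 + 9*6400 - 99*(-84 + 6400 + 28*9801 - 24948 - 20880 + 229680))/99)) = 1677/((-(240 + 57600 - 99*(-84 + 6400 + 274428 - 24948 - 20880 + 229680))/99)) = 1677/((-(240 + 57600 - 99*464596)/99)) = 1677/((-(240 + 57600 - 45995004)/99)) = 1677/((-1/99*(-45937164))) = 1677/(15312388/33) = 1677*(33/15312388) = 4257/1177876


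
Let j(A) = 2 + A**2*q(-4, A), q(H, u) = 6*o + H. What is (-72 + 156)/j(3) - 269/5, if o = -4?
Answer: -6767/125 ≈ -54.136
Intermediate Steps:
q(H, u) = -24 + H (q(H, u) = 6*(-4) + H = -24 + H)
j(A) = 2 - 28*A**2 (j(A) = 2 + A**2*(-24 - 4) = 2 + A**2*(-28) = 2 - 28*A**2)
(-72 + 156)/j(3) - 269/5 = (-72 + 156)/(2 - 28*3**2) - 269/5 = 84/(2 - 28*9) - 269*1/5 = 84/(2 - 252) - 269/5 = 84/(-250) - 269/5 = 84*(-1/250) - 269/5 = -42/125 - 269/5 = -6767/125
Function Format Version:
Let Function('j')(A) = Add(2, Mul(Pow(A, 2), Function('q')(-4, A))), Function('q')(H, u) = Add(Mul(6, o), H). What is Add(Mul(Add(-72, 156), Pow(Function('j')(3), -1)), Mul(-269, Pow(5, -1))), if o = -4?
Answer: Rational(-6767, 125) ≈ -54.136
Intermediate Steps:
Function('q')(H, u) = Add(-24, H) (Function('q')(H, u) = Add(Mul(6, -4), H) = Add(-24, H))
Function('j')(A) = Add(2, Mul(-28, Pow(A, 2))) (Function('j')(A) = Add(2, Mul(Pow(A, 2), Add(-24, -4))) = Add(2, Mul(Pow(A, 2), -28)) = Add(2, Mul(-28, Pow(A, 2))))
Add(Mul(Add(-72, 156), Pow(Function('j')(3), -1)), Mul(-269, Pow(5, -1))) = Add(Mul(Add(-72, 156), Pow(Add(2, Mul(-28, Pow(3, 2))), -1)), Mul(-269, Pow(5, -1))) = Add(Mul(84, Pow(Add(2, Mul(-28, 9)), -1)), Mul(-269, Rational(1, 5))) = Add(Mul(84, Pow(Add(2, -252), -1)), Rational(-269, 5)) = Add(Mul(84, Pow(-250, -1)), Rational(-269, 5)) = Add(Mul(84, Rational(-1, 250)), Rational(-269, 5)) = Add(Rational(-42, 125), Rational(-269, 5)) = Rational(-6767, 125)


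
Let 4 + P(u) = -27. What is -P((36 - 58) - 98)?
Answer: 31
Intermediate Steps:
P(u) = -31 (P(u) = -4 - 27 = -31)
-P((36 - 58) - 98) = -1*(-31) = 31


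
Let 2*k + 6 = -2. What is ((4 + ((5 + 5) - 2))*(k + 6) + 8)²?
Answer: 1024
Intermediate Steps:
k = -4 (k = -3 + (½)*(-2) = -3 - 1 = -4)
((4 + ((5 + 5) - 2))*(k + 6) + 8)² = ((4 + ((5 + 5) - 2))*(-4 + 6) + 8)² = ((4 + (10 - 2))*2 + 8)² = ((4 + 8)*2 + 8)² = (12*2 + 8)² = (24 + 8)² = 32² = 1024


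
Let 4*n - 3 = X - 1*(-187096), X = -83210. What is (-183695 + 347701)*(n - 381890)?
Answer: -116745293013/2 ≈ -5.8373e+10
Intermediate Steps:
n = 103889/4 (n = ¾ + (-83210 - 1*(-187096))/4 = ¾ + (-83210 + 187096)/4 = ¾ + (¼)*103886 = ¾ + 51943/2 = 103889/4 ≈ 25972.)
(-183695 + 347701)*(n - 381890) = (-183695 + 347701)*(103889/4 - 381890) = 164006*(-1423671/4) = -116745293013/2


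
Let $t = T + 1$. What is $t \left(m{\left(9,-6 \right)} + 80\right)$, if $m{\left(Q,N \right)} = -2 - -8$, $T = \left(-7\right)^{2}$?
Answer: $4300$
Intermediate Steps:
$T = 49$
$t = 50$ ($t = 49 + 1 = 50$)
$m{\left(Q,N \right)} = 6$ ($m{\left(Q,N \right)} = -2 + 8 = 6$)
$t \left(m{\left(9,-6 \right)} + 80\right) = 50 \left(6 + 80\right) = 50 \cdot 86 = 4300$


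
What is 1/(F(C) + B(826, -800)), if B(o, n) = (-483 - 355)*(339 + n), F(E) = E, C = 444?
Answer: 1/386762 ≈ 2.5856e-6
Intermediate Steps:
B(o, n) = -284082 - 838*n (B(o, n) = -838*(339 + n) = -284082 - 838*n)
1/(F(C) + B(826, -800)) = 1/(444 + (-284082 - 838*(-800))) = 1/(444 + (-284082 + 670400)) = 1/(444 + 386318) = 1/386762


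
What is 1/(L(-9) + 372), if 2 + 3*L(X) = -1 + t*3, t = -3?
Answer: 1/368 ≈ 0.0027174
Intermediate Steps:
L(X) = -4 (L(X) = -2/3 + (-1 - 3*3)/3 = -2/3 + (-1 - 9)/3 = -2/3 + (1/3)*(-10) = -2/3 - 10/3 = -4)
1/(L(-9) + 372) = 1/(-4 + 372) = 1/368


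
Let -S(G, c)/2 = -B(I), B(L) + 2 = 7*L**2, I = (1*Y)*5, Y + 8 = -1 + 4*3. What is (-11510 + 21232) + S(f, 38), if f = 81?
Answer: 12868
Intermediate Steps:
Y = 3 (Y = -8 + (-1 + 4*3) = -8 + (-1 + 12) = -8 + 11 = 3)
I = 15 (I = (1*3)*5 = 3*5 = 15)
B(L) = -2 + 7*L**2
S(G, c) = 3146 (S(G, c) = -(-2)*(-2 + 7*15**2) = -(-2)*(-2 + 7*225) = -(-2)*(-2 + 1575) = -(-2)*1573 = -2*(-1573) = 3146)
(-11510 + 21232) + S(f, 38) = (-11510 + 21232) + 3146 = 9722 + 3146 = 12868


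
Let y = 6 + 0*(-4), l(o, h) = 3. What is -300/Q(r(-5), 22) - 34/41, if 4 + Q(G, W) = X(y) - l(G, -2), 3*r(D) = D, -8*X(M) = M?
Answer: 48146/1271 ≈ 37.880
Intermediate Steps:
y = 6 (y = 6 + 0 = 6)
X(M) = -M/8
r(D) = D/3
Q(G, W) = -31/4 (Q(G, W) = -4 + (-1/8*6 - 1*3) = -4 + (-3/4 - 3) = -4 - 15/4 = -31/4)
-300/Q(r(-5), 22) - 34/41 = -300/(-31/4) - 34/41 = -300*(-4/31) - 34*1/41 = 1200/31 - 34/41 = 48146/1271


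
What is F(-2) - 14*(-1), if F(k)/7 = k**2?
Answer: 42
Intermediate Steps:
F(k) = 7*k**2
F(-2) - 14*(-1) = 7*(-2)**2 - 14*(-1) = 7*4 + 14 = 28 + 14 = 42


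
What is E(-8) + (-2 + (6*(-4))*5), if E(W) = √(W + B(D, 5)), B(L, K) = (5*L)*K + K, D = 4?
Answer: -122 + √97 ≈ -112.15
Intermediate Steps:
B(L, K) = K + 5*K*L (B(L, K) = 5*K*L + K = K + 5*K*L)
E(W) = √(105 + W) (E(W) = √(W + 5*(1 + 5*4)) = √(W + 5*(1 + 20)) = √(W + 5*21) = √(W + 105) = √(105 + W))
E(-8) + (-2 + (6*(-4))*5) = √(105 - 8) + (-2 + (6*(-4))*5) = √97 + (-2 - 24*5) = √97 + (-2 - 120) = √97 - 122 = -122 + √97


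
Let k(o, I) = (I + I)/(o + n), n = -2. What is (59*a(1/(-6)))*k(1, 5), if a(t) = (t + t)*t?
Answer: -295/9 ≈ -32.778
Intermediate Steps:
k(o, I) = 2*I/(-2 + o) (k(o, I) = (I + I)/(o - 2) = (2*I)/(-2 + o) = 2*I/(-2 + o))
a(t) = 2*t² (a(t) = (2*t)*t = 2*t²)
(59*a(1/(-6)))*k(1, 5) = (59*(2*(1/(-6))²))*(2*5/(-2 + 1)) = (59*(2*(-⅙)²))*(2*5/(-1)) = (59*(2*(1/36)))*(2*5*(-1)) = (59*(1/18))*(-10) = (59/18)*(-10) = -295/9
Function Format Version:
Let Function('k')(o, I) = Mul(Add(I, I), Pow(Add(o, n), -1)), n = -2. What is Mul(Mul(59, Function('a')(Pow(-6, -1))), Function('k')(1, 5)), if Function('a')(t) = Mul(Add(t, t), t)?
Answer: Rational(-295, 9) ≈ -32.778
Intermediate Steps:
Function('k')(o, I) = Mul(2, I, Pow(Add(-2, o), -1)) (Function('k')(o, I) = Mul(Add(I, I), Pow(Add(o, -2), -1)) = Mul(Mul(2, I), Pow(Add(-2, o), -1)) = Mul(2, I, Pow(Add(-2, o), -1)))
Function('a')(t) = Mul(2, Pow(t, 2)) (Function('a')(t) = Mul(Mul(2, t), t) = Mul(2, Pow(t, 2)))
Mul(Mul(59, Function('a')(Pow(-6, -1))), Function('k')(1, 5)) = Mul(Mul(59, Mul(2, Pow(Pow(-6, -1), 2))), Mul(2, 5, Pow(Add(-2, 1), -1))) = Mul(Mul(59, Mul(2, Pow(Rational(-1, 6), 2))), Mul(2, 5, Pow(-1, -1))) = Mul(Mul(59, Mul(2, Rational(1, 36))), Mul(2, 5, -1)) = Mul(Mul(59, Rational(1, 18)), -10) = Mul(Rational(59, 18), -10) = Rational(-295, 9)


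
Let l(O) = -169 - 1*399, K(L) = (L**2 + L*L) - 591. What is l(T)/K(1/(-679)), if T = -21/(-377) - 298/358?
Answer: 261871288/272475229 ≈ 0.96108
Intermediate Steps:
K(L) = -591 + 2*L**2 (K(L) = (L**2 + L**2) - 591 = 2*L**2 - 591 = -591 + 2*L**2)
T = -52414/67483 (T = -21*(-1/377) - 298*1/358 = 21/377 - 149/179 = -52414/67483 ≈ -0.77670)
l(O) = -568 (l(O) = -169 - 399 = -568)
l(T)/K(1/(-679)) = -568/(-591 + 2*(1/(-679))**2) = -568/(-591 + 2*(-1/679)**2) = -568/(-591 + 2*(1/461041)) = -568/(-591 + 2/461041) = -568/(-272475229/461041) = -568*(-461041/272475229) = 261871288/272475229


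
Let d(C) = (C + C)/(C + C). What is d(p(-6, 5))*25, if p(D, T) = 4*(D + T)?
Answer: 25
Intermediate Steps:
p(D, T) = 4*D + 4*T
d(C) = 1 (d(C) = (2*C)/((2*C)) = (2*C)*(1/(2*C)) = 1)
d(p(-6, 5))*25 = 1*25 = 25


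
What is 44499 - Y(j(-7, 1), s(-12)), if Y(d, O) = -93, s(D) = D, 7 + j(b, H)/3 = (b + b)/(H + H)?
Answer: 44592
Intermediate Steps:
j(b, H) = -21 + 3*b/H (j(b, H) = -21 + 3*((b + b)/(H + H)) = -21 + 3*((2*b)/((2*H))) = -21 + 3*((2*b)*(1/(2*H))) = -21 + 3*(b/H) = -21 + 3*b/H)
44499 - Y(j(-7, 1), s(-12)) = 44499 - 1*(-93) = 44499 + 93 = 44592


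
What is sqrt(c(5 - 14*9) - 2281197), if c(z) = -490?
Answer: I*sqrt(2281687) ≈ 1510.5*I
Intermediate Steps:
sqrt(c(5 - 14*9) - 2281197) = sqrt(-490 - 2281197) = sqrt(-2281687) = I*sqrt(2281687)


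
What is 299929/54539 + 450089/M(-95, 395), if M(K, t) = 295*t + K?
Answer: 59468137441/6349975770 ≈ 9.3651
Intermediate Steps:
M(K, t) = K + 295*t
299929/54539 + 450089/M(-95, 395) = 299929/54539 + 450089/(-95 + 295*395) = 299929*(1/54539) + 450089/(-95 + 116525) = 299929/54539 + 450089/116430 = 59468137441/6349975770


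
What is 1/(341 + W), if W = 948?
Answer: 1/1289 ≈ 0.00077580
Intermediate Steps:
1/(341 + W) = 1/(341 + 948) = 1/1289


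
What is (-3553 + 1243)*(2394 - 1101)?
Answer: -2986830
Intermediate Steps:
(-3553 + 1243)*(2394 - 1101) = -2310*1293 = -2986830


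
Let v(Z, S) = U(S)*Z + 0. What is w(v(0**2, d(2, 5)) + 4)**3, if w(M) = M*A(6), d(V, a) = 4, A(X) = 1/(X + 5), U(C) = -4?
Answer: 64/1331 ≈ 0.048084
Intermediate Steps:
A(X) = 1/(5 + X)
v(Z, S) = -4*Z (v(Z, S) = -4*Z + 0 = -4*Z)
w(M) = M/11 (w(M) = M/(5 + 6) = M/11)
w(v(0**2, d(2, 5)) + 4)**3 = ((-4*0**2 + 4)/11)**3 = ((-4*0 + 4)/11)**3 = ((0 + 4)/11)**3 = ((1/11)*4)**3 = (4/11)**3 = 64/1331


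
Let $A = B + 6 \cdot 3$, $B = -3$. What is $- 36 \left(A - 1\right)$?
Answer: $-504$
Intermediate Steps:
$A = 15$ ($A = -3 + 6 \cdot 3 = -3 + 18 = 15$)
$- 36 \left(A - 1\right) = - 36 \left(15 - 1\right) = \left(-36\right) 14 = -504$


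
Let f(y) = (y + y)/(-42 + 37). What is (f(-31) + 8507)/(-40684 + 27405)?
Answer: -42597/66395 ≈ -0.64157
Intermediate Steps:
f(y) = -2*y/5 (f(y) = (2*y)/(-5) = (2*y)*(-⅕) = -2*y/5)
(f(-31) + 8507)/(-40684 + 27405) = (-⅖*(-31) + 8507)/(-40684 + 27405) = (62/5 + 8507)/(-13279) = (42597/5)*(-1/13279) = -42597/66395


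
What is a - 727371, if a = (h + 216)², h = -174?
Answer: -725607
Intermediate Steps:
a = 1764 (a = (-174 + 216)² = 42² = 1764)
a - 727371 = 1764 - 727371 = -725607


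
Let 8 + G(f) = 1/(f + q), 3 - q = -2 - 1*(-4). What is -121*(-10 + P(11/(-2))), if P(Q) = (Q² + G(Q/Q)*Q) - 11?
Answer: -12221/2 ≈ -6110.5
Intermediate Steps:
q = 1 (q = 3 - (-2 - 1*(-4)) = 3 - (-2 + 4) = 3 - 1*2 = 3 - 2 = 1)
G(f) = -8 + 1/(1 + f) (G(f) = -8 + 1/(f + 1) = -8 + 1/(1 + f))
P(Q) = -11 + Q² - 15*Q/2 (P(Q) = (Q² + ((-7 - 8*Q/Q)/(1 + Q/Q))*Q) - 11 = (Q² + ((-7 - 8*1)/(1 + 1))*Q) - 11 = (Q² + ((-7 - 8)/2)*Q) - 11 = (Q² + ((½)*(-15))*Q) - 11 = (Q² - 15*Q/2) - 11 = -11 + Q² - 15*Q/2)
-121*(-10 + P(11/(-2))) = -121*(-10 + (-11 + (11/(-2))² - 165/(2*(-2)))) = -121*(-10 + (-11 + (11*(-½))² - 165*(-1)/(2*2))) = -121*(-10 + (-11 + (-11/2)² - 15/2*(-11/2))) = -121*(-10 + (-11 + 121/4 + 165/4)) = -121*(-10 + 121/2) = -121*101/2 = -12221/2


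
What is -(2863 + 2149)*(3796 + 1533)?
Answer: -26708948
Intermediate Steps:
-(2863 + 2149)*(3796 + 1533) = -5012*5329 = -1*26708948 = -26708948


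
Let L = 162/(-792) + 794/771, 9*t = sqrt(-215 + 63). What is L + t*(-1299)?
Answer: 27997/33924 - 866*I*sqrt(38)/3 ≈ 0.82529 - 1779.5*I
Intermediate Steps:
t = 2*I*sqrt(38)/9 (t = sqrt(-215 + 63)/9 = sqrt(-152)/9 = (2*I*sqrt(38))/9 = 2*I*sqrt(38)/9 ≈ 1.3699*I)
L = 27997/33924 (L = 162*(-1/792) + 794*(1/771) = -9/44 + 794/771 = 27997/33924 ≈ 0.82529)
L + t*(-1299) = 27997/33924 + (2*I*sqrt(38)/9)*(-1299) = 27997/33924 - 866*I*sqrt(38)/3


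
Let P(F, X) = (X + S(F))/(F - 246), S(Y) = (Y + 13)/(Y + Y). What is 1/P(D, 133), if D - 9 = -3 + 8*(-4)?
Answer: -1088/533 ≈ -2.0413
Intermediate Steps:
S(Y) = (13 + Y)/(2*Y) (S(Y) = (13 + Y)/((2*Y)) = (13 + Y)*(1/(2*Y)) = (13 + Y)/(2*Y))
D = -26 (D = 9 + (-3 + 8*(-4)) = 9 + (-3 - 32) = 9 - 35 = -26)
P(F, X) = (X + (13 + F)/(2*F))/(-246 + F) (P(F, X) = (X + (13 + F)/(2*F))/(F - 246) = (X + (13 + F)/(2*F))/(-246 + F))
1/P(D, 133) = 1/((½)*(13 - 26 + 2*(-26)*133)/(-26*(-246 - 26))) = 1/((½)*(-1/26)*(13 - 26 - 6916)/(-272)) = 1/((½)*(-1/26)*(-1/272)*(-6929)) = 1/(-533/1088) = -1088/533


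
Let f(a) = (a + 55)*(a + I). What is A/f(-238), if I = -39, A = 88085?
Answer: 88085/50691 ≈ 1.7377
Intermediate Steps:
f(a) = (-39 + a)*(55 + a) (f(a) = (a + 55)*(a - 39) = (55 + a)*(-39 + a) = (-39 + a)*(55 + a))
A/f(-238) = 88085/(-2145 + (-238)² + 16*(-238)) = 88085/(-2145 + 56644 - 3808) = 88085/50691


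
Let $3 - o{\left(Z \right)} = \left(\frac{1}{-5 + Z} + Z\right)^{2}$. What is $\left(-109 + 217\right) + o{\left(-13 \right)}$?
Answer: $- \frac{19261}{324} \approx -59.448$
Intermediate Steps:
$o{\left(Z \right)} = 3 - \left(Z + \frac{1}{-5 + Z}\right)^{2}$ ($o{\left(Z \right)} = 3 - \left(\frac{1}{-5 + Z} + Z\right)^{2} = 3 - \left(Z + \frac{1}{-5 + Z}\right)^{2}$)
$\left(-109 + 217\right) + o{\left(-13 \right)} = \left(-109 + 217\right) + \left(3 - \frac{\left(1 + \left(-13\right)^{2} - -65\right)^{2}}{\left(-5 - 13\right)^{2}}\right) = 108 + \left(3 - \frac{\left(1 + 169 + 65\right)^{2}}{324}\right) = 108 + \left(3 - \frac{235^{2}}{324}\right) = 108 + \left(3 - \frac{1}{324} \cdot 55225\right) = 108 + \left(3 - \frac{55225}{324}\right) = 108 - \frac{54253}{324} = - \frac{19261}{324}$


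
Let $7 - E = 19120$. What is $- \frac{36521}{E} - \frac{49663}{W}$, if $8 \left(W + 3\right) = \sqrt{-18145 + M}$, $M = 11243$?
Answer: $\frac{91260608243}{71463507} + \frac{198652 i \sqrt{6902}}{3739} \approx 1277.0 + 4413.9 i$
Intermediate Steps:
$E = -19113$ ($E = 7 - 19120 = -19113$)
$W = -3 + \frac{i \sqrt{6902}}{8}$ ($W = -3 + \frac{\sqrt{-18145 + 11243}}{8} = -3 + \frac{\sqrt{-6902}}{8} = -3 + \frac{i \sqrt{6902}}{8} \approx -3.0 + 10.385 i$)
$- \frac{36521}{E} - \frac{49663}{W} = - \frac{36521}{-19113} - \frac{49663}{-3 + \frac{i \sqrt{6902}}{8}} = \left(-36521\right) \left(- \frac{1}{19113}\right) - \frac{49663}{-3 + \frac{i \sqrt{6902}}{8}} = \frac{36521}{19113} - \frac{49663}{-3 + \frac{i \sqrt{6902}}{8}}$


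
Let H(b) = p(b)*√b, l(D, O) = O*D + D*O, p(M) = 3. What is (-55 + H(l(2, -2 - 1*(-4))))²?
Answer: 3097 - 660*√2 ≈ 2163.6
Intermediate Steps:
l(D, O) = 2*D*O (l(D, O) = D*O + D*O = 2*D*O)
H(b) = 3*√b
(-55 + H(l(2, -2 - 1*(-4))))² = (-55 + 3*√(2*2*(-2 - 1*(-4))))² = (-55 + 3*√(2*2*(-2 + 4)))² = (-55 + 3*√(2*2*2))² = (-55 + 3*√8)² = (-55 + 3*(2*√2))² = (-55 + 6*√2)²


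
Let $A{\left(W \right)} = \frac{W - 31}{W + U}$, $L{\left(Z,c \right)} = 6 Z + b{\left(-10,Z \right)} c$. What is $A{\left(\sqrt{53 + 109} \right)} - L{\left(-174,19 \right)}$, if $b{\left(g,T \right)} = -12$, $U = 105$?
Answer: $\frac{270869}{213} + \frac{8 \sqrt{2}}{71} \approx 1271.8$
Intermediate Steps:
$L{\left(Z,c \right)} = - 12 c + 6 Z$ ($L{\left(Z,c \right)} = 6 Z - 12 c = - 12 c + 6 Z$)
$A{\left(W \right)} = \frac{-31 + W}{105 + W}$ ($A{\left(W \right)} = \frac{W - 31}{W + 105} = \frac{-31 + W}{105 + W}$)
$A{\left(\sqrt{53 + 109} \right)} - L{\left(-174,19 \right)} = \frac{-31 + \sqrt{53 + 109}}{105 + \sqrt{53 + 109}} - \left(\left(-12\right) 19 + 6 \left(-174\right)\right) = \frac{-31 + \sqrt{162}}{105 + \sqrt{162}} - \left(-228 - 1044\right) = \frac{-31 + 9 \sqrt{2}}{105 + 9 \sqrt{2}} - -1272 = \frac{-31 + 9 \sqrt{2}}{105 + 9 \sqrt{2}} + 1272 = 1272 + \frac{-31 + 9 \sqrt{2}}{105 + 9 \sqrt{2}}$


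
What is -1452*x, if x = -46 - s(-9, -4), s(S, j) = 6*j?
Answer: 31944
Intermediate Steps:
x = -22 (x = -46 - 6*(-4) = -46 - 1*(-24) = -46 + 24 = -22)
-1452*x = -1452*(-22) = 31944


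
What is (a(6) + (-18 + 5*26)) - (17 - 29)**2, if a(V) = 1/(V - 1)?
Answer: -159/5 ≈ -31.800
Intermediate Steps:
a(V) = 1/(-1 + V)
(a(6) + (-18 + 5*26)) - (17 - 29)**2 = (1/(-1 + 6) + (-18 + 5*26)) - (17 - 29)**2 = (1/5 + (-18 + 130)) - 1*(-12)**2 = (1/5 + 112) - 1*144 = 561/5 - 144 = -159/5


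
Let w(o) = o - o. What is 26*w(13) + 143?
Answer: 143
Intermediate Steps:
w(o) = 0
26*w(13) + 143 = 26*0 + 143 = 0 + 143 = 143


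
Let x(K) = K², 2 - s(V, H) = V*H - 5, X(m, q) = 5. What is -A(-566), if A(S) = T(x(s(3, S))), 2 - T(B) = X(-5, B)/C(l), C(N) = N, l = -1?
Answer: -7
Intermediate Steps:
s(V, H) = 7 - H*V (s(V, H) = 2 - (V*H - 5) = 2 - (H*V - 5) = 2 - (-5 + H*V) = 2 + (5 - H*V) = 7 - H*V)
T(B) = 7 (T(B) = 2 - 5/(-1) = 2 - 5*(-1) = 2 - 1*(-5) = 2 + 5 = 7)
A(S) = 7
-A(-566) = -1*7 = -7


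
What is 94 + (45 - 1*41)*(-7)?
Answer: 66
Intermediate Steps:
94 + (45 - 1*41)*(-7) = 94 + (45 - 41)*(-7) = 94 + 4*(-7) = 94 - 28 = 66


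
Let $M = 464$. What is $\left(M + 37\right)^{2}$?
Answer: $251001$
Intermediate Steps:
$\left(M + 37\right)^{2} = \left(464 + 37\right)^{2} = 501^{2} = 251001$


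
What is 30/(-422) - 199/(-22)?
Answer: 41659/4642 ≈ 8.9744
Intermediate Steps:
30/(-422) - 199/(-22) = 30*(-1/422) - 199*(-1/22) = -15/211 + 199/22 = 41659/4642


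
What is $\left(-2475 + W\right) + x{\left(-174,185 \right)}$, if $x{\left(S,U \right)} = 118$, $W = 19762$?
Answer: $17405$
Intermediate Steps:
$\left(-2475 + W\right) + x{\left(-174,185 \right)} = \left(-2475 + 19762\right) + 118 = 17287 + 118 = 17405$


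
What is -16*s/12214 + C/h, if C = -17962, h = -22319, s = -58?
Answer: 120049950/136302133 ≈ 0.88076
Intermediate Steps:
-16*s/12214 + C/h = -16*(-58)/12214 - 17962/(-22319) = 928*(1/12214) - 17962*(-1/22319) = 464/6107 + 17962/22319 = 120049950/136302133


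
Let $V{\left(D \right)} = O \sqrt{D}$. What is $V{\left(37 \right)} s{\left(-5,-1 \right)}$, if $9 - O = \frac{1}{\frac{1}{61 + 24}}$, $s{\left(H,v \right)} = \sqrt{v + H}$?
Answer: $- 76 i \sqrt{222} \approx - 1132.4 i$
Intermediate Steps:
$s{\left(H,v \right)} = \sqrt{H + v}$
$O = -76$ ($O = 9 - \frac{1}{\frac{1}{61 + 24}} = 9 - \frac{1}{\frac{1}{85}} = 9 - 85 = -76$)
$V{\left(D \right)} = - 76 \sqrt{D}$
$V{\left(37 \right)} s{\left(-5,-1 \right)} = - 76 \sqrt{37} \sqrt{-5 - 1} = - 76 \sqrt{37} \sqrt{-6} = - 76 \sqrt{37} i \sqrt{6} = - 76 i \sqrt{222}$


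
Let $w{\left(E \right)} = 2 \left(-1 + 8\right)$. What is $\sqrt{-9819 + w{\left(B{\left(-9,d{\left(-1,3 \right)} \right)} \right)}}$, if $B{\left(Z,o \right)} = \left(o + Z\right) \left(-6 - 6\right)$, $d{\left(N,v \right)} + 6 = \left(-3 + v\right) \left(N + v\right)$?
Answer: $i \sqrt{9805} \approx 99.02 i$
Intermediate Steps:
$d{\left(N,v \right)} = -6 + \left(-3 + v\right) \left(N + v\right)$
$B{\left(Z,o \right)} = - 12 Z - 12 o$ ($B{\left(Z,o \right)} = \left(Z + o\right) \left(-12\right) = - 12 Z - 12 o$)
$w{\left(E \right)} = 14$ ($w{\left(E \right)} = 2 \cdot 7 = 14$)
$\sqrt{-9819 + w{\left(B{\left(-9,d{\left(-1,3 \right)} \right)} \right)}} = \sqrt{-9819 + 14} = \sqrt{-9805} = i \sqrt{9805}$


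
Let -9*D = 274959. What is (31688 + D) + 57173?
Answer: 58310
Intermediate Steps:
D = -30551 (D = -1/9*274959 = -30551)
(31688 + D) + 57173 = (31688 - 30551) + 57173 = 1137 + 57173 = 58310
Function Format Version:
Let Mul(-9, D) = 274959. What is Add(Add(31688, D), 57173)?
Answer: 58310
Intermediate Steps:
D = -30551 (D = Mul(Rational(-1, 9), 274959) = -30551)
Add(Add(31688, D), 57173) = Add(Add(31688, -30551), 57173) = Add(1137, 57173) = 58310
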